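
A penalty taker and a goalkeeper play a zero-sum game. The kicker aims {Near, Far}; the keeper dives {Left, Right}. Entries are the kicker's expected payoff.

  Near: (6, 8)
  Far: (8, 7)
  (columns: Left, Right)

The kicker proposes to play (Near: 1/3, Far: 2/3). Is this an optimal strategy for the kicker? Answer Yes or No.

Yes

Against Left this mix gives (1/3)·6 + (2/3)·8 = 22/3.
Against Right this mix gives (1/3)·8 + (2/3)·7 = 22/3.
All of the keeper's active replies (Left, Right) yield 22/3, and no column does worse for the kicker. The mix makes the keeper indifferent and guarantees 22/3, so it is optimal.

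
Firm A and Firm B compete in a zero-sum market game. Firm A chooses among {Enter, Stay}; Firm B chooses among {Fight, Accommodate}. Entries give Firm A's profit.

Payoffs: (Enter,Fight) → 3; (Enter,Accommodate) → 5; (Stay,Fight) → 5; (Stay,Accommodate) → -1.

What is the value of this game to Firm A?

Row minima: Enter → 3, Stay → -1; maximin = 3.
Column maxima: Fight → 5, Accommodate → 5; minimax = 5.
3 ≠ 5, so there is no saddle point; optimal play is mixed.
Let Firm A play Enter with probability p. Expected payoff against Fight: 3p + 5(1−p) = −2p + 5; against Accommodate: 5p + (-1)(1−p) = 6p − 1.
Setting these equal: −2p + 5 = 6p − 1 ⇒ −8p = -6 ⇒ p = 3/4, and the value is (-2)·(3/4) + 5 = 7/2.
For Firm B: with q = P(Fight), equating Enter's and Stay's payoffs gives −2q + 5 = 6q − 1 ⇒ q = 3/4.

7/2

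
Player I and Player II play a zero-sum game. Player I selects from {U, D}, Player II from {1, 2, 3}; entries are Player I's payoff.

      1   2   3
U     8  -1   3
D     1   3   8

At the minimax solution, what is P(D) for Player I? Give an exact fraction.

Row minima: U → -1, D → 1; maximin = 1.
Column maxima: 1 → 8, 2 → 3, 3 → 8; minimax = 3.
1 ≠ 3, so there is no saddle point; optimal play is mixed.
3 is strictly dominated by 2 (it gives Player I strictly more in every row), so Player II never plays it.
On the remaining 2×2 (U, D vs 1, 2):
Let Player I play U with probability p. Expected payoff against 1: 8p + 1(1−p) = 7p + 1; against 2: (-1)p + 3(1−p) = −4p + 3.
Setting these equal: 7p + 1 = −4p + 3 ⇒ 11p = 2 ⇒ p = 2/11, and the value is (7)·(2/11) + 1 = 25/11.
For Player II: with q = P(1), equating U's and D's payoffs gives 9q − 1 = −2q + 3 ⇒ q = 4/11.

9/11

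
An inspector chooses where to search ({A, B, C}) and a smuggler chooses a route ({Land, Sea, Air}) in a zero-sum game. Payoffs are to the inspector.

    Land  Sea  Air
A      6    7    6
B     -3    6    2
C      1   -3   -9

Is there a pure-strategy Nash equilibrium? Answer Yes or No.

Yes

Row minima: A → 6, B → -3, C → -9; maximin = 6.
Column maxima: Land → 6, Sea → 7, Air → 6; minimax = 6.
maximin = minimax = 6, so a saddle point exists.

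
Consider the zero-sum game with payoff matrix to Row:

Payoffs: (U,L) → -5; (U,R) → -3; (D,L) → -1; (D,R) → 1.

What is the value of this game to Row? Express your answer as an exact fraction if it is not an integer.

Row minima: U → -5, D → -1; maximin = -1.
Column maxima: L → -1, R → 1; minimax = -1.
Since maximin = minimax = -1, there is a saddle point and the value is -1.

-1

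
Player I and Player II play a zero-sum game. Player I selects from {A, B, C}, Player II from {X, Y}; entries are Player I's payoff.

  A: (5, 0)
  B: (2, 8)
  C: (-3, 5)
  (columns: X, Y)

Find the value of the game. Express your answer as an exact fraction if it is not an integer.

40/11

Row minima: A → 0, B → 2, C → -3; maximin = 2.
Column maxima: X → 5, Y → 8; minimax = 5.
2 ≠ 5, so there is no saddle point; optimal play is mixed.
C is strictly dominated by B, so Player I never plays it.
On the remaining 2×2 (A, B vs X, Y):
Let Player I play A with probability p. Expected payoff against X: 5p + 2(1−p) = 3p + 2; against Y: 0p + 8(1−p) = −8p + 8.
Setting these equal: 3p + 2 = −8p + 8 ⇒ 11p = 6 ⇒ p = 6/11, and the value is (3)·(6/11) + 2 = 40/11.
For Player II: with q = P(X), equating A's and B's payoffs gives 5q = −6q + 8 ⇒ q = 8/11.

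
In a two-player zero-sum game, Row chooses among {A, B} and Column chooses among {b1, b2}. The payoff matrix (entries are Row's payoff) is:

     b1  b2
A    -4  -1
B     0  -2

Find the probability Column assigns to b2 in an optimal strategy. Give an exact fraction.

4/5

Row minima: A → -4, B → -2; maximin = -2.
Column maxima: b1 → 0, b2 → -1; minimax = -1.
-2 ≠ -1, so there is no saddle point; optimal play is mixed.
Let Row play A with probability p. Expected payoff against b1: (-4)p + 0(1−p) = −4p; against b2: (-1)p + (-2)(1−p) = p − 2.
Setting these equal: −4p = p − 2 ⇒ −5p = -2 ⇒ p = 2/5, and the value is (-4)·(2/5) = -8/5.
For Column: with q = P(b1), equating A's and B's payoffs gives −3q − 1 = 2q − 2 ⇒ q = 1/5.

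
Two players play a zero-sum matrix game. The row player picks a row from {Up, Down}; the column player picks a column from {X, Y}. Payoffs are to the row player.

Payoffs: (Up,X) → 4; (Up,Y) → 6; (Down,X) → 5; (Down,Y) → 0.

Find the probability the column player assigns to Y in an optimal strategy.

1/7

Row minima: Up → 4, Down → 0; maximin = 4.
Column maxima: X → 5, Y → 6; minimax = 5.
4 ≠ 5, so there is no saddle point; optimal play is mixed.
Let the row player play Up with probability p. Expected payoff against X: 4p + 5(1−p) = −p + 5; against Y: 6p + 0(1−p) = 6p.
Setting these equal: −p + 5 = 6p ⇒ −7p = -5 ⇒ p = 5/7, and the value is (-1)·(5/7) + 5 = 30/7.
For the column player: with q = P(X), equating Up's and Down's payoffs gives −2q + 6 = 5q ⇒ q = 6/7.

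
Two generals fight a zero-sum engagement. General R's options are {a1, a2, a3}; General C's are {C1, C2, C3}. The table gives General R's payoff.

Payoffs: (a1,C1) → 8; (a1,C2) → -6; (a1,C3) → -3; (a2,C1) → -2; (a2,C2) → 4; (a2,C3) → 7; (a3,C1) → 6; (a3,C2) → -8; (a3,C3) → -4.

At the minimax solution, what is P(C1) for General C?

1/2

Row minima: a1 → -6, a2 → -2, a3 → -8; maximin = -2.
Column maxima: C1 → 8, C2 → 4, C3 → 7; minimax = 4.
-2 ≠ 4, so there is no saddle point; optimal play is mixed.
a3 is strictly dominated by a1, so General R never plays it.
C3 is strictly dominated by C2 (it gives General R strictly more in every row), so General C never plays it.
On the remaining 2×2 (a1, a2 vs C1, C2):
Let General R play a1 with probability p. Expected payoff against C1: 8p + (-2)(1−p) = 10p − 2; against C2: (-6)p + 4(1−p) = −10p + 4.
Setting these equal: 10p − 2 = −10p + 4 ⇒ 20p = 6 ⇒ p = 3/10, and the value is (10)·(3/10) − 2 = 1.
For General C: with q = P(C1), equating a1's and a2's payoffs gives 14q − 6 = −6q + 4 ⇒ q = 1/2.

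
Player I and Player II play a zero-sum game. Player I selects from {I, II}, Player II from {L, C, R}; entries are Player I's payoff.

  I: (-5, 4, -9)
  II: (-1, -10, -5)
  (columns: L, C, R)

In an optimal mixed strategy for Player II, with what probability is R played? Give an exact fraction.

7/9

Row minima: I → -9, II → -10; maximin = -9.
Column maxima: L → -1, C → 4, R → -5; minimax = -5.
-9 ≠ -5, so there is no saddle point; optimal play is mixed.
L is strictly dominated by R (it gives Player I strictly more in every row), so Player II never plays it.
On the remaining 2×2 (I, II vs C, R):
Let Player I play I with probability p. Expected payoff against C: 4p + (-10)(1−p) = 14p − 10; against R: (-9)p + (-5)(1−p) = −4p − 5.
Setting these equal: 14p − 10 = −4p − 5 ⇒ 18p = 5 ⇒ p = 5/18, and the value is (14)·(5/18) − 10 = -55/9.
For Player II: with q = P(C), equating I's and II's payoffs gives 13q − 9 = −5q − 5 ⇒ q = 2/9.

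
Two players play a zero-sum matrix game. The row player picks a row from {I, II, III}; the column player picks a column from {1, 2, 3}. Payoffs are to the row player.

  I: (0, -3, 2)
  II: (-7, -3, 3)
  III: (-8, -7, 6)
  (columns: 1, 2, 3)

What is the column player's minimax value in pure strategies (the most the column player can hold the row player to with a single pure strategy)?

Column maxima: 1 → 0, 2 → -3, 3 → 6.
The smallest of these is -3.

-3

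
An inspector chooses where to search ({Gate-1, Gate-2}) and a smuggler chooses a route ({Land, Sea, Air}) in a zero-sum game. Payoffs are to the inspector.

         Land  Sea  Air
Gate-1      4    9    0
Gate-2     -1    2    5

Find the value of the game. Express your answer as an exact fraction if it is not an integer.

2

Row minima: Gate-1 → 0, Gate-2 → -1; maximin = 0.
Column maxima: Land → 4, Sea → 9, Air → 5; minimax = 4.
0 ≠ 4, so there is no saddle point; optimal play is mixed.
Sea is strictly dominated by Land (it gives the inspector strictly more in every row), so the smuggler never plays it.
On the remaining 2×2 (Gate-1, Gate-2 vs Land, Air):
Let the inspector play Gate-1 with probability p. Expected payoff against Land: 4p + (-1)(1−p) = 5p − 1; against Air: 0p + 5(1−p) = −5p + 5.
Setting these equal: 5p − 1 = −5p + 5 ⇒ 10p = 6 ⇒ p = 3/5, and the value is (5)·(3/5) − 1 = 2.
For the smuggler: with q = P(Land), equating Gate-1's and Gate-2's payoffs gives 4q = −6q + 5 ⇒ q = 1/2.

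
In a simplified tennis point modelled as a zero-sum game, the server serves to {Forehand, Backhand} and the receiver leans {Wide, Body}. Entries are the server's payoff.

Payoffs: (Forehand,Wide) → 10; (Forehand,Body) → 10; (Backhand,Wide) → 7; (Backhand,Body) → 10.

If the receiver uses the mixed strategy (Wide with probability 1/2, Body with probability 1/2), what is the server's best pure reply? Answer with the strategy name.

Expected payoff of Forehand: (1/2)·10 + (1/2)·10 = 10.
Expected payoff of Backhand: (1/2)·7 + (1/2)·10 = 17/2.
The largest is 10, so the server's best response is Forehand.

Forehand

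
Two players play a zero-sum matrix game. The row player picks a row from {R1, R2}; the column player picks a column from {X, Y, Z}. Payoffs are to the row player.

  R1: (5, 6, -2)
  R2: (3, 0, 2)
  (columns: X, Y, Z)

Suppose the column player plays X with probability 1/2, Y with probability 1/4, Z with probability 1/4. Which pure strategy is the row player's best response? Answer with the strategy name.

R1

Expected payoff of R1: (1/2)·5 + (1/4)·6 + (1/4)·(-2) = 7/2.
Expected payoff of R2: (1/2)·3 + (1/4)·0 + (1/4)·2 = 2.
The largest is 7/2, so the row player's best response is R1.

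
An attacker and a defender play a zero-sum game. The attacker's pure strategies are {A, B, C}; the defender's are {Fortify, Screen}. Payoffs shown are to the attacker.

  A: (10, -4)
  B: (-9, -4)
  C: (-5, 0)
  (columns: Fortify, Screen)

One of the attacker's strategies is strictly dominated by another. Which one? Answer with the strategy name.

C gives a strictly higher payoff than B against every column: -5 > -9, 0 > -4.
So B is strictly dominated and the attacker never plays it.

B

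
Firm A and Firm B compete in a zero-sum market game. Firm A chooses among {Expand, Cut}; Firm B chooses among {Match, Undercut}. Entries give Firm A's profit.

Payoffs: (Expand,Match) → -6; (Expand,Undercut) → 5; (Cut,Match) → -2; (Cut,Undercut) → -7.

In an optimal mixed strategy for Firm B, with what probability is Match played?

Row minima: Expand → -6, Cut → -7; maximin = -6.
Column maxima: Match → -2, Undercut → 5; minimax = -2.
-6 ≠ -2, so there is no saddle point; optimal play is mixed.
Let Firm A play Expand with probability p. Expected payoff against Match: (-6)p + (-2)(1−p) = −4p − 2; against Undercut: 5p + (-7)(1−p) = 12p − 7.
Setting these equal: −4p − 2 = 12p − 7 ⇒ −16p = -5 ⇒ p = 5/16, and the value is (-4)·(5/16) − 2 = -13/4.
For Firm B: with q = P(Match), equating Expand's and Cut's payoffs gives −11q + 5 = 5q − 7 ⇒ q = 3/4.

3/4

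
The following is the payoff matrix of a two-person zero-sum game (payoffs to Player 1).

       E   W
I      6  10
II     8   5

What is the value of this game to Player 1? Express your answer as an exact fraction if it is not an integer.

50/7

Row minima: I → 6, II → 5; maximin = 6.
Column maxima: E → 8, W → 10; minimax = 8.
6 ≠ 8, so there is no saddle point; optimal play is mixed.
Let Player 1 play I with probability p. Expected payoff against E: 6p + 8(1−p) = −2p + 8; against W: 10p + 5(1−p) = 5p + 5.
Setting these equal: −2p + 8 = 5p + 5 ⇒ −7p = -3 ⇒ p = 3/7, and the value is (-2)·(3/7) + 8 = 50/7.
For Player 2: with q = P(E), equating I's and II's payoffs gives −4q + 10 = 3q + 5 ⇒ q = 5/7.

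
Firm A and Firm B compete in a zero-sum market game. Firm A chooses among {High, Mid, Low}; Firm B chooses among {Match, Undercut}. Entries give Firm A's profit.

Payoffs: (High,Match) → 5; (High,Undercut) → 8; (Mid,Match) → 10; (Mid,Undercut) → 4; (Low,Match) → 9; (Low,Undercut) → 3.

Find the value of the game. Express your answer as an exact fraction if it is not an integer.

20/3

Row minima: High → 5, Mid → 4, Low → 3; maximin = 5.
Column maxima: Match → 10, Undercut → 8; minimax = 8.
5 ≠ 8, so there is no saddle point; optimal play is mixed.
Low is strictly dominated by Mid, so Firm A never plays it.
On the remaining 2×2 (High, Mid vs Match, Undercut):
Let Firm A play High with probability p. Expected payoff against Match: 5p + 10(1−p) = −5p + 10; against Undercut: 8p + 4(1−p) = 4p + 4.
Setting these equal: −5p + 10 = 4p + 4 ⇒ −9p = -6 ⇒ p = 2/3, and the value is (-5)·(2/3) + 10 = 20/3.
For Firm B: with q = P(Match), equating High's and Mid's payoffs gives −3q + 8 = 6q + 4 ⇒ q = 4/9.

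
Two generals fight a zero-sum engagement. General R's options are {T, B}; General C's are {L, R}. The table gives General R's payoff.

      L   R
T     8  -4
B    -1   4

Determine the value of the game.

28/17

Row minima: T → -4, B → -1; maximin = -1.
Column maxima: L → 8, R → 4; minimax = 4.
-1 ≠ 4, so there is no saddle point; optimal play is mixed.
Let General R play T with probability p. Expected payoff against L: 8p + (-1)(1−p) = 9p − 1; against R: (-4)p + 4(1−p) = −8p + 4.
Setting these equal: 9p − 1 = −8p + 4 ⇒ 17p = 5 ⇒ p = 5/17, and the value is (9)·(5/17) − 1 = 28/17.
For General C: with q = P(L), equating T's and B's payoffs gives 12q − 4 = −5q + 4 ⇒ q = 8/17.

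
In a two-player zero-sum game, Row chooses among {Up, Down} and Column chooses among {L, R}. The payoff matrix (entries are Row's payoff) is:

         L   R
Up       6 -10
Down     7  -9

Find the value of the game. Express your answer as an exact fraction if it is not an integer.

-9

Row minima: Up → -10, Down → -9; maximin = -9.
Column maxima: L → 7, R → -9; minimax = -9.
Since maximin = minimax = -9, there is a saddle point and the value is -9.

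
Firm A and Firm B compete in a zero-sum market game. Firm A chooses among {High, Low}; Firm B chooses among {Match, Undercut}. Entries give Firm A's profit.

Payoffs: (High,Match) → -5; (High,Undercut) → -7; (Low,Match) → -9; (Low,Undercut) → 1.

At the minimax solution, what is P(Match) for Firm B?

2/3

Row minima: High → -7, Low → -9; maximin = -7.
Column maxima: Match → -5, Undercut → 1; minimax = -5.
-7 ≠ -5, so there is no saddle point; optimal play is mixed.
Let Firm A play High with probability p. Expected payoff against Match: (-5)p + (-9)(1−p) = 4p − 9; against Undercut: (-7)p + 1(1−p) = −8p + 1.
Setting these equal: 4p − 9 = −8p + 1 ⇒ 12p = 10 ⇒ p = 5/6, and the value is (4)·(5/6) − 9 = -17/3.
For Firm B: with q = P(Match), equating High's and Low's payoffs gives 2q − 7 = −10q + 1 ⇒ q = 2/3.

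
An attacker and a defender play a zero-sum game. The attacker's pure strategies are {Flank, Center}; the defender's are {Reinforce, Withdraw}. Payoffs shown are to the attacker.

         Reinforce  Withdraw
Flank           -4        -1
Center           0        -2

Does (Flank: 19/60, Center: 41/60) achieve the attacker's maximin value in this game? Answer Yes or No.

No

Against Reinforce this mix gives (19/60)·(-4) + (41/60)·0 = -19/15.
Against Withdraw this mix gives (19/60)·(-1) + (41/60)·(-2) = -101/60.
The defender will play Withdraw, holding the attacker to -101/60. Shifting weight toward the row that does better against Withdraw would raise this floor (the equalizing mix achieves -8/5 against both Withdraw and Reinforce), so the proposed strategy is not optimal.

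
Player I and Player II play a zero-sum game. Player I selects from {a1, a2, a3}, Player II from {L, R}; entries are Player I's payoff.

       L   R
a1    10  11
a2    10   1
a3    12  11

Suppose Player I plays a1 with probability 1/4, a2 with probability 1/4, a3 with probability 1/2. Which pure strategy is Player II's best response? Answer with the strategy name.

If Player II plays L, Player I's expected payoff is (1/4)·10 + (1/4)·10 + (1/2)·12 = 11.
If Player II plays R, Player I's expected payoff is (1/4)·11 + (1/4)·1 + (1/2)·11 = 17/2.
Player II minimizes Player I's payoff; the smallest is 17/2, so the best response is R.

R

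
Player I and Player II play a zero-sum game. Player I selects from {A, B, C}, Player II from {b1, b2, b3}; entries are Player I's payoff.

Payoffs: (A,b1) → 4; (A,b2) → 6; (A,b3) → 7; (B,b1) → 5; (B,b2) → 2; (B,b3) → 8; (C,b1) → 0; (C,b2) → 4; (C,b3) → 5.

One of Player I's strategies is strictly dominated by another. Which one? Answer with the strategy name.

A gives a strictly higher payoff than C against every column: 4 > 0, 6 > 4, 7 > 5.
So C is strictly dominated and Player I never plays it.

C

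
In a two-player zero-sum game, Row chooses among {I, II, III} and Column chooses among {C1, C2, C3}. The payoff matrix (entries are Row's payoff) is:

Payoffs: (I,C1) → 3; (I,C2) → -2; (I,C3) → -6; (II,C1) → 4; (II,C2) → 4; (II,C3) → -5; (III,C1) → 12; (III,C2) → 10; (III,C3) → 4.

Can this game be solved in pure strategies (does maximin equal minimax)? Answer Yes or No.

Yes

Row minima: I → -6, II → -5, III → 4; maximin = 4.
Column maxima: C1 → 12, C2 → 10, C3 → 4; minimax = 4.
maximin = minimax = 4, so a saddle point exists.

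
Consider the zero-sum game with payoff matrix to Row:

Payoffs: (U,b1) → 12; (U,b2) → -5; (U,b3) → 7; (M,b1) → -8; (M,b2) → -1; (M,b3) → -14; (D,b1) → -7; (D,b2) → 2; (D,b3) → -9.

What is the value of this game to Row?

-31/23

Row minima: U → -5, M → -14, D → -9; maximin = -5.
Column maxima: b1 → 12, b2 → 2, b3 → 7; minimax = 2.
-5 ≠ 2, so there is no saddle point; optimal play is mixed.
M is strictly dominated by D, so Row never plays it.
b1 is strictly dominated by b3 (it gives Row strictly more in every row), so Column never plays it.
On the remaining 2×2 (U, D vs b2, b3):
Let Row play U with probability p. Expected payoff against b2: (-5)p + 2(1−p) = −7p + 2; against b3: 7p + (-9)(1−p) = 16p − 9.
Setting these equal: −7p + 2 = 16p − 9 ⇒ −23p = -11 ⇒ p = 11/23, and the value is (-7)·(11/23) + 2 = -31/23.
For Column: with q = P(b2), equating U's and D's payoffs gives −12q + 7 = 11q − 9 ⇒ q = 16/23.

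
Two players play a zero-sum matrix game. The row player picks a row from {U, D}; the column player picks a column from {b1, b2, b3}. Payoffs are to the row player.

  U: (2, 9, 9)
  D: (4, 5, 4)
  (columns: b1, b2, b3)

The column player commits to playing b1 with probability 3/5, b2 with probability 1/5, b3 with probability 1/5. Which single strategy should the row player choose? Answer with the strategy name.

U

Expected payoff of U: (3/5)·2 + (1/5)·9 + (1/5)·9 = 24/5.
Expected payoff of D: (3/5)·4 + (1/5)·5 + (1/5)·4 = 21/5.
The largest is 24/5, so the row player's best response is U.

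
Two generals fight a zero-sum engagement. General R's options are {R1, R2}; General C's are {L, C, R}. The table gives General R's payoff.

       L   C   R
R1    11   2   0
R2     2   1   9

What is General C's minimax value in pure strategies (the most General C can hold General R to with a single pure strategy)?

Column maxima: L → 11, C → 2, R → 9.
The smallest of these is 2.

2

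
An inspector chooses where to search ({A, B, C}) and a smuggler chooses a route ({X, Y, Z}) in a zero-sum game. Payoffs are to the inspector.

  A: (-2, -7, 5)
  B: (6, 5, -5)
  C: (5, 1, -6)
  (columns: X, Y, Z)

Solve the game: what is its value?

-5/11

Row minima: A → -7, B → -5, C → -6; maximin = -5.
Column maxima: X → 6, Y → 5, Z → 5; minimax = 5.
-5 ≠ 5, so there is no saddle point; optimal play is mixed.
C is strictly dominated by B, so the inspector never plays it.
X is strictly dominated by Y (it gives the inspector strictly more in every row), so the smuggler never plays it.
On the remaining 2×2 (A, B vs Y, Z):
Let the inspector play A with probability p. Expected payoff against Y: (-7)p + 5(1−p) = −12p + 5; against Z: 5p + (-5)(1−p) = 10p − 5.
Setting these equal: −12p + 5 = 10p − 5 ⇒ −22p = -10 ⇒ p = 5/11, and the value is (-12)·(5/11) + 5 = -5/11.
For the smuggler: with q = P(Y), equating A's and B's payoffs gives −12q + 5 = 10q − 5 ⇒ q = 5/11.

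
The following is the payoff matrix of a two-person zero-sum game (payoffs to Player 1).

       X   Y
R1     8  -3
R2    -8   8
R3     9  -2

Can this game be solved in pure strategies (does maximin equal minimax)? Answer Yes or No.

Row minima: R1 → -3, R2 → -8, R3 → -2; maximin = -2.
Column maxima: X → 9, Y → 8; minimax = 8.
-2 ≠ 8, so no pure-strategy equilibrium exists.

No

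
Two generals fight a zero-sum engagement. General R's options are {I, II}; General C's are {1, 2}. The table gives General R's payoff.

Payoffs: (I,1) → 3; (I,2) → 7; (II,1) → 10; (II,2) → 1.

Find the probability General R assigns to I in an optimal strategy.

9/13

Row minima: I → 3, II → 1; maximin = 3.
Column maxima: 1 → 10, 2 → 7; minimax = 7.
3 ≠ 7, so there is no saddle point; optimal play is mixed.
Let General R play I with probability p. Expected payoff against 1: 3p + 10(1−p) = −7p + 10; against 2: 7p + 1(1−p) = 6p + 1.
Setting these equal: −7p + 10 = 6p + 1 ⇒ −13p = -9 ⇒ p = 9/13, and the value is (-7)·(9/13) + 10 = 67/13.
For General C: with q = P(1), equating I's and II's payoffs gives −4q + 7 = 9q + 1 ⇒ q = 6/13.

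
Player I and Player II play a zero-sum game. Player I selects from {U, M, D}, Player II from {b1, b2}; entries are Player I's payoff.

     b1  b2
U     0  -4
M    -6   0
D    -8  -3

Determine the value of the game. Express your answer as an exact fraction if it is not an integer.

Row minima: U → -4, M → -6, D → -8; maximin = -4.
Column maxima: b1 → 0, b2 → 0; minimax = 0.
-4 ≠ 0, so there is no saddle point; optimal play is mixed.
D is strictly dominated by M, so Player I never plays it.
On the remaining 2×2 (U, M vs b1, b2):
Let Player I play U with probability p. Expected payoff against b1: 0p + (-6)(1−p) = 6p − 6; against b2: (-4)p + 0(1−p) = −4p.
Setting these equal: 6p − 6 = −4p ⇒ 10p = 6 ⇒ p = 3/5, and the value is (6)·(3/5) − 6 = -12/5.
For Player II: with q = P(b1), equating U's and M's payoffs gives 4q − 4 = −6q ⇒ q = 2/5.

-12/5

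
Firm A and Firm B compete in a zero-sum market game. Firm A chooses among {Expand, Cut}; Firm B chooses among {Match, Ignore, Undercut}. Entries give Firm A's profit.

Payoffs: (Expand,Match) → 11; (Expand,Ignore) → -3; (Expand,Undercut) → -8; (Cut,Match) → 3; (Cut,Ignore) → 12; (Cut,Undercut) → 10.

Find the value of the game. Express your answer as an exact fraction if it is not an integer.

Row minima: Expand → -8, Cut → 3; maximin = 3.
Column maxima: Match → 11, Ignore → 12, Undercut → 10; minimax = 10.
3 ≠ 10, so there is no saddle point; optimal play is mixed.
Ignore is strictly dominated by Undercut (it gives Firm A strictly more in every row), so Firm B never plays it.
On the remaining 2×2 (Expand, Cut vs Match, Undercut):
Let Firm A play Expand with probability p. Expected payoff against Match: 11p + 3(1−p) = 8p + 3; against Undercut: (-8)p + 10(1−p) = −18p + 10.
Setting these equal: 8p + 3 = −18p + 10 ⇒ 26p = 7 ⇒ p = 7/26, and the value is (8)·(7/26) + 3 = 67/13.
For Firm B: with q = P(Match), equating Expand's and Cut's payoffs gives 19q − 8 = −7q + 10 ⇒ q = 9/13.

67/13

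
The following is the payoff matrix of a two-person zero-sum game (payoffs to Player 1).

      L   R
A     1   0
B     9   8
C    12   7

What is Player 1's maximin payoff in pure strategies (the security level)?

8

Row minima: A → 0, B → 8, C → 7.
The best of these is 8.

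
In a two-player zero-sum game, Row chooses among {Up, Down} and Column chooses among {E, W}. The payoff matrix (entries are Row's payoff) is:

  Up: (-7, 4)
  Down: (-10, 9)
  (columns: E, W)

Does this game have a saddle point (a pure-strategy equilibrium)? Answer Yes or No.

Row minima: Up → -7, Down → -10; maximin = -7.
Column maxima: E → -7, W → 9; minimax = -7.
maximin = minimax = -7, so a saddle point exists.

Yes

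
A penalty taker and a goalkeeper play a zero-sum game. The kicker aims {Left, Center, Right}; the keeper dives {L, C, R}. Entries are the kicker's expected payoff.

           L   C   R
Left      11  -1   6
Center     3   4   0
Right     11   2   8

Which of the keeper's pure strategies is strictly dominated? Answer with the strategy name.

R holds the kicker's payoff strictly below L in every row: 6 < 11, 0 < 3, 8 < 11.
So L is strictly dominated for the keeper.

L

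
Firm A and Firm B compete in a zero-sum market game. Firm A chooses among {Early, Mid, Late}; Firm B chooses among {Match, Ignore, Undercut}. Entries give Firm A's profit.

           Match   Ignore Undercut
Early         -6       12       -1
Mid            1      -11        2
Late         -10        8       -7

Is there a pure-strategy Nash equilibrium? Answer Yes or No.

No

Row minima: Early → -6, Mid → -11, Late → -10; maximin = -6.
Column maxima: Match → 1, Ignore → 12, Undercut → 2; minimax = 1.
-6 ≠ 1, so no pure-strategy equilibrium exists.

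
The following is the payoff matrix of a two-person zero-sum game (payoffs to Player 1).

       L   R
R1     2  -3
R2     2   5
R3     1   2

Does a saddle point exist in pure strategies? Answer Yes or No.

Yes

Row minima: R1 → -3, R2 → 2, R3 → 1; maximin = 2.
Column maxima: L → 2, R → 5; minimax = 2.
maximin = minimax = 2, so a saddle point exists.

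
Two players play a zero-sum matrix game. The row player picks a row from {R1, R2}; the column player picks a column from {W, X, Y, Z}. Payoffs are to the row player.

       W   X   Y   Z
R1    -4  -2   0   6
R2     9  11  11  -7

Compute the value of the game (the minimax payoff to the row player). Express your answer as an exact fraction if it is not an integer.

1

Row minima: R1 → -4, R2 → -7; maximin = -4.
Column maxima: W → 9, X → 11, Y → 11, Z → 6; minimax = 6.
-4 ≠ 6, so there is no saddle point; optimal play is mixed.
X is strictly dominated by W (it gives the row player strictly more in every row), so the column player never plays it.
Y is strictly dominated by W (it gives the row player strictly more in every row), so the column player never plays it.
On the remaining 2×2 (R1, R2 vs W, Z):
Let the row player play R1 with probability p. Expected payoff against W: (-4)p + 9(1−p) = −13p + 9; against Z: 6p + (-7)(1−p) = 13p − 7.
Setting these equal: −13p + 9 = 13p − 7 ⇒ −26p = -16 ⇒ p = 8/13, and the value is (-13)·(8/13) + 9 = 1.
For the column player: with q = P(W), equating R1's and R2's payoffs gives −10q + 6 = 16q − 7 ⇒ q = 1/2.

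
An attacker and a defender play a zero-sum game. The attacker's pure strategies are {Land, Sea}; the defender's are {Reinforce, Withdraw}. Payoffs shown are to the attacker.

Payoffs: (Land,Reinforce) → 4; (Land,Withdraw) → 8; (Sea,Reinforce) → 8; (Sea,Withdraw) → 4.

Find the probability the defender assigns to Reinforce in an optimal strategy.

1/2

Row minima: Land → 4, Sea → 4; maximin = 4.
Column maxima: Reinforce → 8, Withdraw → 8; minimax = 8.
4 ≠ 8, so there is no saddle point; optimal play is mixed.
Let the attacker play Land with probability p. Expected payoff against Reinforce: 4p + 8(1−p) = −4p + 8; against Withdraw: 8p + 4(1−p) = 4p + 4.
Setting these equal: −4p + 8 = 4p + 4 ⇒ −8p = -4 ⇒ p = 1/2, and the value is (-4)·(1/2) + 8 = 6.
For the defender: with q = P(Reinforce), equating Land's and Sea's payoffs gives −4q + 8 = 4q + 4 ⇒ q = 1/2.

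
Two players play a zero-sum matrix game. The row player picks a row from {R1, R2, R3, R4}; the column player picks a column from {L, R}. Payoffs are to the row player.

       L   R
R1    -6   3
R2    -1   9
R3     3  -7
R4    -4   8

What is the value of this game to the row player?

1

Row minima: R1 → -6, R2 → -1, R3 → -7, R4 → -4; maximin = -1.
Column maxima: L → 3, R → 9; minimax = 3.
-1 ≠ 3, so there is no saddle point; optimal play is mixed.
R1 is strictly dominated by R2, so the row player never plays it.
R4 is strictly dominated by R2, so the row player never plays it.
On the remaining 2×2 (R2, R3 vs L, R):
Let the row player play R2 with probability p. Expected payoff against L: (-1)p + 3(1−p) = −4p + 3; against R: 9p + (-7)(1−p) = 16p − 7.
Setting these equal: −4p + 3 = 16p − 7 ⇒ −20p = -10 ⇒ p = 1/2, and the value is (-4)·(1/2) + 3 = 1.
For the column player: with q = P(L), equating R2's and R3's payoffs gives −10q + 9 = 10q − 7 ⇒ q = 4/5.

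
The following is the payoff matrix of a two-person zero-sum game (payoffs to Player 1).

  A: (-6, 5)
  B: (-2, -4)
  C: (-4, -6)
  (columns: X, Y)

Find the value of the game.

Row minima: A → -6, B → -4, C → -6; maximin = -4.
Column maxima: X → -2, Y → 5; minimax = -2.
-4 ≠ -2, so there is no saddle point; optimal play is mixed.
C is strictly dominated by B, so Player 1 never plays it.
On the remaining 2×2 (A, B vs X, Y):
Let Player 1 play A with probability p. Expected payoff against X: (-6)p + (-2)(1−p) = −4p − 2; against Y: 5p + (-4)(1−p) = 9p − 4.
Setting these equal: −4p − 2 = 9p − 4 ⇒ −13p = -2 ⇒ p = 2/13, and the value is (-4)·(2/13) − 2 = -34/13.
For Player 2: with q = P(X), equating A's and B's payoffs gives −11q + 5 = 2q − 4 ⇒ q = 9/13.

-34/13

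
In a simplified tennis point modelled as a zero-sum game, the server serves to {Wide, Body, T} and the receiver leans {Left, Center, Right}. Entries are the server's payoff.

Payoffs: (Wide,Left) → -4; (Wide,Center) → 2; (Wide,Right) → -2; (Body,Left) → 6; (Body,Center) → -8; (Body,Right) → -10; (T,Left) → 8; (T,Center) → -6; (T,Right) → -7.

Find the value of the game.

Row minima: Wide → -4, Body → -10, T → -7; maximin = -4.
Column maxima: Left → 8, Center → 2, Right → -2; minimax = -2.
-4 ≠ -2, so there is no saddle point; optimal play is mixed.
Body is strictly dominated by T, so the server never plays it.
Center is strictly dominated by Right (it gives the server strictly more in every row), so the receiver never plays it.
On the remaining 2×2 (Wide, T vs Left, Right):
Let the server play Wide with probability p. Expected payoff against Left: (-4)p + 8(1−p) = −12p + 8; against Right: (-2)p + (-7)(1−p) = 5p − 7.
Setting these equal: −12p + 8 = 5p − 7 ⇒ −17p = -15 ⇒ p = 15/17, and the value is (-12)·(15/17) + 8 = -44/17.
For the receiver: with q = P(Left), equating Wide's and T's payoffs gives −2q − 2 = 15q − 7 ⇒ q = 5/17.

-44/17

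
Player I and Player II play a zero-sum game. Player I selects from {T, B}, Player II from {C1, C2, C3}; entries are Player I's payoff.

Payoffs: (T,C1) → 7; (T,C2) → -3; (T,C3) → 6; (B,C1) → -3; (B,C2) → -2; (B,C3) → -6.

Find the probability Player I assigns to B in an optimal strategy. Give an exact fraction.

9/13

Row minima: T → -3, B → -6; maximin = -3.
Column maxima: C1 → 7, C2 → -2, C3 → 6; minimax = -2.
-3 ≠ -2, so there is no saddle point; optimal play is mixed.
C1 is strictly dominated by C3 (it gives Player I strictly more in every row), so Player II never plays it.
On the remaining 2×2 (T, B vs C2, C3):
Let Player I play T with probability p. Expected payoff against C2: (-3)p + (-2)(1−p) = −p − 2; against C3: 6p + (-6)(1−p) = 12p − 6.
Setting these equal: −p − 2 = 12p − 6 ⇒ −13p = -4 ⇒ p = 4/13, and the value is (-1)·(4/13) − 2 = -30/13.
For Player II: with q = P(C2), equating T's and B's payoffs gives −9q + 6 = 4q − 6 ⇒ q = 12/13.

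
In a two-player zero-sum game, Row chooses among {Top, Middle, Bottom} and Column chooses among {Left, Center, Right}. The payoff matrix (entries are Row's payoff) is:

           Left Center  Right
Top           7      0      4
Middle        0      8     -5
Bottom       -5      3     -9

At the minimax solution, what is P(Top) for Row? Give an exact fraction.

13/17

Row minima: Top → 0, Middle → -5, Bottom → -9; maximin = 0.
Column maxima: Left → 7, Center → 8, Right → 4; minimax = 4.
0 ≠ 4, so there is no saddle point; optimal play is mixed.
Bottom is strictly dominated by Middle, so Row never plays it.
Left is strictly dominated by Right (it gives Row strictly more in every row), so Column never plays it.
On the remaining 2×2 (Top, Middle vs Center, Right):
Let Row play Top with probability p. Expected payoff against Center: 0p + 8(1−p) = −8p + 8; against Right: 4p + (-5)(1−p) = 9p − 5.
Setting these equal: −8p + 8 = 9p − 5 ⇒ −17p = -13 ⇒ p = 13/17, and the value is (-8)·(13/17) + 8 = 32/17.
For Column: with q = P(Center), equating Top's and Middle's payoffs gives −4q + 4 = 13q − 5 ⇒ q = 9/17.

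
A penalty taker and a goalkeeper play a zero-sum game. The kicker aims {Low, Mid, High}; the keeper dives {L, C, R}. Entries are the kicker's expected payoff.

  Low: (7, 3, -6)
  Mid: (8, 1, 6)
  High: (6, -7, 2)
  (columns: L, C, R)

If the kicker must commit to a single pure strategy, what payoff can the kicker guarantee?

Row minima: Low → -6, Mid → 1, High → -7.
The best of these is 1.

1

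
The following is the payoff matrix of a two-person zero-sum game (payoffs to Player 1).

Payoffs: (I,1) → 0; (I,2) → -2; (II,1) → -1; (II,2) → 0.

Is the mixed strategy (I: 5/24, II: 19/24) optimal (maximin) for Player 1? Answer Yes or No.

No

Against 1 this mix gives (5/24)·0 + (19/24)·(-1) = -19/24.
Against 2 this mix gives (5/24)·(-2) + (19/24)·0 = -5/12.
Player 2 will play 1, holding Player 1 to -19/24. Shifting weight toward the row that does better against 1 would raise this floor (the equalizing mix achieves -2/3 against both 1 and 2), so the proposed strategy is not optimal.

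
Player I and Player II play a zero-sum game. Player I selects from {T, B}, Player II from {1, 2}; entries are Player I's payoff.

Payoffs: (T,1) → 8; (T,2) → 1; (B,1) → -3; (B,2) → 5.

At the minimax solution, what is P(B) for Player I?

7/15

Row minima: T → 1, B → -3; maximin = 1.
Column maxima: 1 → 8, 2 → 5; minimax = 5.
1 ≠ 5, so there is no saddle point; optimal play is mixed.
Let Player I play T with probability p. Expected payoff against 1: 8p + (-3)(1−p) = 11p − 3; against 2: 1p + 5(1−p) = −4p + 5.
Setting these equal: 11p − 3 = −4p + 5 ⇒ 15p = 8 ⇒ p = 8/15, and the value is (11)·(8/15) − 3 = 43/15.
For Player II: with q = P(1), equating T's and B's payoffs gives 7q + 1 = −8q + 5 ⇒ q = 4/15.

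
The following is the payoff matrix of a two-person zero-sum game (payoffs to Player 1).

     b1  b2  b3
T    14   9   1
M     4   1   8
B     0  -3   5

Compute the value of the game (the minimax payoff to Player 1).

71/15

Row minima: T → 1, M → 1, B → -3; maximin = 1.
Column maxima: b1 → 14, b2 → 9, b3 → 8; minimax = 8.
1 ≠ 8, so there is no saddle point; optimal play is mixed.
B is strictly dominated by M, so Player 1 never plays it.
b1 is strictly dominated by b2 (it gives Player 1 strictly more in every row), so Player 2 never plays it.
On the remaining 2×2 (T, M vs b2, b3):
Let Player 1 play T with probability p. Expected payoff against b2: 9p + 1(1−p) = 8p + 1; against b3: 1p + 8(1−p) = −7p + 8.
Setting these equal: 8p + 1 = −7p + 8 ⇒ 15p = 7 ⇒ p = 7/15, and the value is (8)·(7/15) + 1 = 71/15.
For Player 2: with q = P(b2), equating T's and M's payoffs gives 8q + 1 = −7q + 8 ⇒ q = 7/15.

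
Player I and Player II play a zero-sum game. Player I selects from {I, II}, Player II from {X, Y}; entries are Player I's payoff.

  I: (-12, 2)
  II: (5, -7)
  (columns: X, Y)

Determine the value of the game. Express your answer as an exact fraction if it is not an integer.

Row minima: I → -12, II → -7; maximin = -7.
Column maxima: X → 5, Y → 2; minimax = 2.
-7 ≠ 2, so there is no saddle point; optimal play is mixed.
Let Player I play I with probability p. Expected payoff against X: (-12)p + 5(1−p) = −17p + 5; against Y: 2p + (-7)(1−p) = 9p − 7.
Setting these equal: −17p + 5 = 9p − 7 ⇒ −26p = -12 ⇒ p = 6/13, and the value is (-17)·(6/13) + 5 = -37/13.
For Player II: with q = P(X), equating I's and II's payoffs gives −14q + 2 = 12q − 7 ⇒ q = 9/26.

-37/13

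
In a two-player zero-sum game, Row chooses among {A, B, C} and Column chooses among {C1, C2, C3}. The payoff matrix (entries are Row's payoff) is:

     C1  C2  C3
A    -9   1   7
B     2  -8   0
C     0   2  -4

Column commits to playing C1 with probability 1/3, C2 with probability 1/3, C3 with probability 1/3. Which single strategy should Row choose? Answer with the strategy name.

A

Expected payoff of A: (1/3)·(-9) + (1/3)·1 + (1/3)·7 = -1/3.
Expected payoff of B: (1/3)·2 + (1/3)·(-8) + (1/3)·0 = -2.
Expected payoff of C: (1/3)·0 + (1/3)·2 + (1/3)·(-4) = -2/3.
The largest is -1/3, so Row's best response is A.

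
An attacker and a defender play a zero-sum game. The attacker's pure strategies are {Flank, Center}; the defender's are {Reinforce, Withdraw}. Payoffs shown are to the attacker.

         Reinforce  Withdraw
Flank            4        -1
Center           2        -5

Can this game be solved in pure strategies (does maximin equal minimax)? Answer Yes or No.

Row minima: Flank → -1, Center → -5; maximin = -1.
Column maxima: Reinforce → 4, Withdraw → -1; minimax = -1.
maximin = minimax = -1, so a saddle point exists.

Yes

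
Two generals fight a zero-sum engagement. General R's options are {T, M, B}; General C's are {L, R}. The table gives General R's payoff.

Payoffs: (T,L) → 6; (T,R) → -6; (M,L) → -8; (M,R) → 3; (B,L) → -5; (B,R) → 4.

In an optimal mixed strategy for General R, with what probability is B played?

4/7

Row minima: T → -6, M → -8, B → -5; maximin = -5.
Column maxima: L → 6, R → 4; minimax = 4.
-5 ≠ 4, so there is no saddle point; optimal play is mixed.
M is strictly dominated by B, so General R never plays it.
On the remaining 2×2 (T, B vs L, R):
Let General R play T with probability p. Expected payoff against L: 6p + (-5)(1−p) = 11p − 5; against R: (-6)p + 4(1−p) = −10p + 4.
Setting these equal: 11p − 5 = −10p + 4 ⇒ 21p = 9 ⇒ p = 3/7, and the value is (11)·(3/7) − 5 = -2/7.
For General C: with q = P(L), equating T's and B's payoffs gives 12q − 6 = −9q + 4 ⇒ q = 10/21.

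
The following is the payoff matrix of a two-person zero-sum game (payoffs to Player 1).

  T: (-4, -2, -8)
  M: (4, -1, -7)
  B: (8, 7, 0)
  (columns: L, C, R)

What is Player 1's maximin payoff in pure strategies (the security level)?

0

Row minima: T → -8, M → -7, B → 0.
The best of these is 0.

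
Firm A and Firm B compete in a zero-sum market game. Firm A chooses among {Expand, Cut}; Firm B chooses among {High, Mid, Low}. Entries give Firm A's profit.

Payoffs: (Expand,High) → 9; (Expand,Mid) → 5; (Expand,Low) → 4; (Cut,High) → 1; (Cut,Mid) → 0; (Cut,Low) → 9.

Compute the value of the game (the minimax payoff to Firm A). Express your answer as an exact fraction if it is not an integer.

Row minima: Expand → 4, Cut → 0; maximin = 4.
Column maxima: High → 9, Mid → 5, Low → 9; minimax = 5.
4 ≠ 5, so there is no saddle point; optimal play is mixed.
High is strictly dominated by Mid (it gives Firm A strictly more in every row), so Firm B never plays it.
On the remaining 2×2 (Expand, Cut vs Mid, Low):
Let Firm A play Expand with probability p. Expected payoff against Mid: 5p + 0(1−p) = 5p; against Low: 4p + 9(1−p) = −5p + 9.
Setting these equal: 5p = −5p + 9 ⇒ 10p = 9 ⇒ p = 9/10, and the value is (5)·(9/10) = 9/2.
For Firm B: with q = P(Mid), equating Expand's and Cut's payoffs gives q + 4 = −9q + 9 ⇒ q = 1/2.

9/2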